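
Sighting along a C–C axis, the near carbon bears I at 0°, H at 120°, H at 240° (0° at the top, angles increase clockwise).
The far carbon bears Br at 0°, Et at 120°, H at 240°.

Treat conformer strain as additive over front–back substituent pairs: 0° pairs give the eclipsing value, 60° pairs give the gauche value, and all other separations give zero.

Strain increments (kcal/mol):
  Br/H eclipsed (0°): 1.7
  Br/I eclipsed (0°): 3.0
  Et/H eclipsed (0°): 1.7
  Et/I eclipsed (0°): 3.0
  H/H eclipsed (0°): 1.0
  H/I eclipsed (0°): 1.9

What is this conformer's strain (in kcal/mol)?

5.7 kcal/mol

This conformer (eclipsed): I–Br eclipsed, H–Et eclipsed, H–H eclipsed; 3.0 + 1.7 + 1.0 = 5.7 kcal/mol.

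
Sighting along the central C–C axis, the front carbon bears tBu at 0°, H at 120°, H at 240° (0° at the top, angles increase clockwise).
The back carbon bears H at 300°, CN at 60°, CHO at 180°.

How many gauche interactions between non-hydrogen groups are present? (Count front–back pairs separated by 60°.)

Non-H gauche pairs: tBu(0°)/CN(60°) — 1 interaction.

1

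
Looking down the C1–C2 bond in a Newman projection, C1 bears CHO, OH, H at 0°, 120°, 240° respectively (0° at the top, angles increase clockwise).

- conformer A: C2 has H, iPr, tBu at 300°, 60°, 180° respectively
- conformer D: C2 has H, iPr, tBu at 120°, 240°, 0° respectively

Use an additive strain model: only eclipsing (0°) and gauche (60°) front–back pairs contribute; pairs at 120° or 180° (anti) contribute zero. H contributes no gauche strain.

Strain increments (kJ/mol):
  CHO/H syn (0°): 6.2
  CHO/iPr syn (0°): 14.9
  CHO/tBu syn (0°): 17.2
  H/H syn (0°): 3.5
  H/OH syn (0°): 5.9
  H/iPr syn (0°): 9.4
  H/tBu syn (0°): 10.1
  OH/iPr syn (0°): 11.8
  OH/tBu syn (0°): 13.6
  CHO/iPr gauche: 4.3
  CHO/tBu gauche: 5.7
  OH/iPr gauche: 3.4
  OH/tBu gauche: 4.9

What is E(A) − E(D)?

A (staggered): CHO–iPr gauche, OH–iPr gauche, OH–tBu gauche; 4.3 + 3.4 + 4.9 = 12.6 kJ/mol.
D (eclipsed): CHO–tBu eclipsed, OH–H eclipsed, H–iPr eclipsed; 17.2 + 5.9 + 9.4 = 32.5 kJ/mol.
E(A) − E(D) = 12.6 − 32.5 = -19.9 kJ/mol.

-19.9 kJ/mol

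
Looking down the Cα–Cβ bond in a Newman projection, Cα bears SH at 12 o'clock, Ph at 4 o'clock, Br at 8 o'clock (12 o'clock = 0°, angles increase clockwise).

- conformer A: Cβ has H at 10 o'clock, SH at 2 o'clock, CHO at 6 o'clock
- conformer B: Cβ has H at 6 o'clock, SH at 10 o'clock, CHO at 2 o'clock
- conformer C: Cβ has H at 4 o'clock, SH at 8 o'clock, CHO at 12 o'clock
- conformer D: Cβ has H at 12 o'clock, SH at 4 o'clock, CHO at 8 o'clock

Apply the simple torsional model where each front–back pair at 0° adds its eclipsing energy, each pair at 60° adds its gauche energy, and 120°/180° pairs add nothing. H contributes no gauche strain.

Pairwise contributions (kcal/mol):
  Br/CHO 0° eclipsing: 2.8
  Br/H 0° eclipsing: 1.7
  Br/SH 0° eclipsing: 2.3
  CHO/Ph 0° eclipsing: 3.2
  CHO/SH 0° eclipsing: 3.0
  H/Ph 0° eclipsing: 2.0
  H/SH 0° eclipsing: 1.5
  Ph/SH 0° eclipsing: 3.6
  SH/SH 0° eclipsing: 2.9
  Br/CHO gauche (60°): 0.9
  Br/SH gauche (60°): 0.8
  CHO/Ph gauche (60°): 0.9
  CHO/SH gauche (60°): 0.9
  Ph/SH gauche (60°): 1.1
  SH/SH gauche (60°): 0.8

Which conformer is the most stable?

A is staggered. SH at 0° is gauche with SH at 60° (0.8); Ph at 120° is gauche with SH at 60° (1.1); Ph at 120° is gauche with CHO at 180° (0.9); Br at 240° is gauche with CHO at 180° (0.9). Total 3.7 kcal/mol.
B is staggered. SH at 0° is gauche with SH at 300° (0.8); SH at 0° is gauche with CHO at 60° (0.9); Ph at 120° is gauche with CHO at 60° (0.9); Br at 240° is gauche with SH at 300° (0.8). Total 3.4 kcal/mol.
C is eclipsed. SH at 0° is eclipsed with CHO at 0° (3.0); Ph at 120° is eclipsed with H at 120° (2.0); Br at 240° is eclipsed with SH at 240° (2.3). Total 7.3 kcal/mol.
D is eclipsed. SH at 0° is eclipsed with H at 0° (1.5); Ph at 120° is eclipsed with SH at 120° (3.6); Br at 240° is eclipsed with CHO at 240° (2.8). Total 7.9 kcal/mol.
B has the lowest total (3.4 kcal/mol).

B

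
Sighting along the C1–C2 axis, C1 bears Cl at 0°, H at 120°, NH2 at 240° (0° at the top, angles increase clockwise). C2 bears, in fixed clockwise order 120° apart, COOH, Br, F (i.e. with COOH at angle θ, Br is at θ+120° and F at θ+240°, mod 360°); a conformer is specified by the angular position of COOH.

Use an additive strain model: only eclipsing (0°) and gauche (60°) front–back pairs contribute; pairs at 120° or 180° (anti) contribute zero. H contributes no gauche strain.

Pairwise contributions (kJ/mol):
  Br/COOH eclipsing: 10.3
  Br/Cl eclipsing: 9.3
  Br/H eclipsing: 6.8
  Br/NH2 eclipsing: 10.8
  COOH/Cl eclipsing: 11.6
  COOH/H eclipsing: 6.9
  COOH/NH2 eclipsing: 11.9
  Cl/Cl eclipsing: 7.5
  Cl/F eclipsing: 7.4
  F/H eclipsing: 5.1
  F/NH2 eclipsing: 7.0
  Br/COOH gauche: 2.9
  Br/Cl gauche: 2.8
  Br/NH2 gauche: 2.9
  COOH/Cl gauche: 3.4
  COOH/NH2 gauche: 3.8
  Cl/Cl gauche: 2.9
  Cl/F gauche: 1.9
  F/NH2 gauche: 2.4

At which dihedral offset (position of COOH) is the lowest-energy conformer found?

60°

COOH at 0° (eclipsed): Cl(0°)/COOH(0°) eclipsed 11.6; H(120°)/Br(120°) eclipsed 6.8; NH2(240°)/F(240°) eclipsed 7.0 → 25.4 kJ/mol.
COOH at 60° (staggered): Cl(0°)/COOH(60°) gauche 3.4; Cl(0°)/F(300°) gauche 1.9; NH2(240°)/Br(180°) gauche 2.9; NH2(240°)/F(300°) gauche 2.4 → 10.6 kJ/mol.
COOH at 120° (eclipsed): Cl(0°)/F(0°) eclipsed 7.4; H(120°)/COOH(120°) eclipsed 6.9; NH2(240°)/Br(240°) eclipsed 10.8 → 25.1 kJ/mol.
COOH at 180° (staggered): Cl(0°)/Br(300°) gauche 2.8; Cl(0°)/F(60°) gauche 1.9; NH2(240°)/COOH(180°) gauche 3.8; NH2(240°)/Br(300°) gauche 2.9 → 11.4 kJ/mol.
COOH at 240° (eclipsed): Cl(0°)/Br(0°) eclipsed 9.3; H(120°)/F(120°) eclipsed 5.1; NH2(240°)/COOH(240°) eclipsed 11.9 → 26.3 kJ/mol.
COOH at 300° (staggered): Cl(0°)/COOH(300°) gauche 3.4; Cl(0°)/Br(60°) gauche 2.8; NH2(240°)/COOH(300°) gauche 3.8; NH2(240°)/F(180°) gauche 2.4 → 12.4 kJ/mol.
The minimum (10.6 kJ/mol) occurs with COOH at 60°.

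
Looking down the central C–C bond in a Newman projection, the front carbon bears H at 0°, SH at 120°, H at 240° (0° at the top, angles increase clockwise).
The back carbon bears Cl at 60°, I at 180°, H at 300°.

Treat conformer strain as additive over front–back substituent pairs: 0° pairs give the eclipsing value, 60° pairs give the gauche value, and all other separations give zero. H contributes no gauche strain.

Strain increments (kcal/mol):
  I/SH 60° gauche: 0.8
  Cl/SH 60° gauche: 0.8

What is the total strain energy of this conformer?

This conformer (staggered): SH(120°)/Cl(60°) gauche 0.8; SH(120°)/I(180°) gauche 0.8 → 1.6 kcal/mol.

1.6 kcal/mol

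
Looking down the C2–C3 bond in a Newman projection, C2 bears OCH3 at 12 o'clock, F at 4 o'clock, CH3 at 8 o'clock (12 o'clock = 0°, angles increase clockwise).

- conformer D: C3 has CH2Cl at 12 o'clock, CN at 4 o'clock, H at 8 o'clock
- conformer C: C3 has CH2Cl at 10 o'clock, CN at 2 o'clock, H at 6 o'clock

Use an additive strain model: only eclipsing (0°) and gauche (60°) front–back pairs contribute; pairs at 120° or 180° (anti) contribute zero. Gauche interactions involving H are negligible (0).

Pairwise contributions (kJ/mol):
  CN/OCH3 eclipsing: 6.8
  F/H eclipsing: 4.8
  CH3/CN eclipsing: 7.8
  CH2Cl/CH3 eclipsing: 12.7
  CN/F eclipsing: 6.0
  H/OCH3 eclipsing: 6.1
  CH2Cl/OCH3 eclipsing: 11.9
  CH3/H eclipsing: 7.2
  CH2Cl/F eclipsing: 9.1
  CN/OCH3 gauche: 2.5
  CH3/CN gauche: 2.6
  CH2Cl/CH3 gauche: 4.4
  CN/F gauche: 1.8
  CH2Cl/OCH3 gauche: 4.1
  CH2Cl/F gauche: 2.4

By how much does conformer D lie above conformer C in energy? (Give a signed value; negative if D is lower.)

+12.3 kJ/mol

D (eclipsed): OCH3–CH2Cl eclipsed, F–CN eclipsed, CH3–H eclipsed; 11.9 + 6.0 + 7.2 = 25.1 kJ/mol.
C (staggered): OCH3–CH2Cl gauche, OCH3–CN gauche, F–CN gauche, CH3–CH2Cl gauche; 4.1 + 2.5 + 1.8 + 4.4 = 12.8 kJ/mol.
E(D) − E(C) = 25.1 − 12.8 = +12.3 kJ/mol.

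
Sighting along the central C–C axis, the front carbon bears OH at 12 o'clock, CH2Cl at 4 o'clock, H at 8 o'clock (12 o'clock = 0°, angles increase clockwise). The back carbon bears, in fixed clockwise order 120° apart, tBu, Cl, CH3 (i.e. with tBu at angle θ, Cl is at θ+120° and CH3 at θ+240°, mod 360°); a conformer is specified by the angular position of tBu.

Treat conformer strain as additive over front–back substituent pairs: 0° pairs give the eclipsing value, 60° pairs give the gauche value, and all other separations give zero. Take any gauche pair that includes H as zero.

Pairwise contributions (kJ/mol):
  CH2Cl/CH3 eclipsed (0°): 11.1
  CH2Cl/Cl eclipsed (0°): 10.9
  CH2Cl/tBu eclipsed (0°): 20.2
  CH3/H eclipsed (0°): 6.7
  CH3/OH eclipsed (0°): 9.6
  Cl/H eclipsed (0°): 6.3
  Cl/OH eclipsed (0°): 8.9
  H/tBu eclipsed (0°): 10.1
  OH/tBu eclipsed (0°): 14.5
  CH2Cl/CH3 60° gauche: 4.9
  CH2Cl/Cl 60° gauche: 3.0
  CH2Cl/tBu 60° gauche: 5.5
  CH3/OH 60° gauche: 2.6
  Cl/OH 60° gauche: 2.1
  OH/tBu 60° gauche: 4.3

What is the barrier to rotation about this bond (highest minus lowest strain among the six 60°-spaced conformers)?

tBu at 0° is eclipsed. OH at 0° is eclipsed with tBu at 0° (14.5); CH2Cl at 120° is eclipsed with Cl at 120° (10.9); H at 240° is eclipsed with CH3 at 240° (6.7). Total 32.1 kJ/mol.
tBu at 60° is staggered. OH at 0° is gauche with tBu at 60° (4.3); OH at 0° is gauche with CH3 at 300° (2.6); CH2Cl at 120° is gauche with tBu at 60° (5.5); CH2Cl at 120° is gauche with Cl at 180° (3.0). Total 15.4 kJ/mol.
tBu at 120° is eclipsed. OH at 0° is eclipsed with CH3 at 0° (9.6); CH2Cl at 120° is eclipsed with tBu at 120° (20.2); H at 240° is eclipsed with Cl at 240° (6.3). Total 36.1 kJ/mol.
tBu at 180° is staggered. OH at 0° is gauche with Cl at 300° (2.1); OH at 0° is gauche with CH3 at 60° (2.6); CH2Cl at 120° is gauche with tBu at 180° (5.5); CH2Cl at 120° is gauche with CH3 at 60° (4.9). Total 15.1 kJ/mol.
tBu at 240° is eclipsed. OH at 0° is eclipsed with Cl at 0° (8.9); CH2Cl at 120° is eclipsed with CH3 at 120° (11.1); H at 240° is eclipsed with tBu at 240° (10.1). Total 30.1 kJ/mol.
tBu at 300° is staggered. OH at 0° is gauche with tBu at 300° (4.3); OH at 0° is gauche with Cl at 60° (2.1); CH2Cl at 120° is gauche with Cl at 60° (3.0); CH2Cl at 120° is gauche with CH3 at 180° (4.9). Total 14.3 kJ/mol.
Max at 120° (36.1 kJ/mol), min at 300° (14.3 kJ/mol); barrier = 21.8 kJ/mol.

21.8 kJ/mol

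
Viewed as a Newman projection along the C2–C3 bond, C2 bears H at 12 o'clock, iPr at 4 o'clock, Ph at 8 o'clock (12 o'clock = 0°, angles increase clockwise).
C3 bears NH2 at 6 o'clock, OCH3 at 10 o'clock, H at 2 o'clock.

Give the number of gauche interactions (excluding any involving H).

Non-H gauche pairs: iPr(120°)/NH2(180°); Ph(240°)/NH2(180°); Ph(240°)/OCH3(300°) — 3 interactions.

3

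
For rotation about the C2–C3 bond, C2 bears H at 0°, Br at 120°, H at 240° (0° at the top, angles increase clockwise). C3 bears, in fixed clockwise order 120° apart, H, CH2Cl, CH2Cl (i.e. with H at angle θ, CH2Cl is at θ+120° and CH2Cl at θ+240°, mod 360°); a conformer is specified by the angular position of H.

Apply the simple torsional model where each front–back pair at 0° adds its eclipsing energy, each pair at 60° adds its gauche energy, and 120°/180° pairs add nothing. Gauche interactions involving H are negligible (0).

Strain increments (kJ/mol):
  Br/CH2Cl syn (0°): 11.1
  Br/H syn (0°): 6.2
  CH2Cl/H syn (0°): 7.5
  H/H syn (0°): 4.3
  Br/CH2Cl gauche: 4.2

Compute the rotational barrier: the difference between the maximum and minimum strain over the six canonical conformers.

18.7 kJ/mol

H at 0° is eclipsed. H at 0° is eclipsed with H at 0° (4.3); Br at 120° is eclipsed with CH2Cl at 120° (11.1); H at 240° is eclipsed with CH2Cl at 240° (7.5). Total 22.9 kJ/mol.
H at 60° is staggered. Br at 120° is gauche with CH2Cl at 180° (4.2). Total 4.2 kJ/mol.
H at 120° is eclipsed. H at 0° is eclipsed with CH2Cl at 0° (7.5); Br at 120° is eclipsed with H at 120° (6.2); H at 240° is eclipsed with CH2Cl at 240° (7.5). Total 21.2 kJ/mol.
H at 180° is staggered. Br at 120° is gauche with CH2Cl at 60° (4.2). Total 4.2 kJ/mol.
H at 240° is eclipsed. H at 0° is eclipsed with CH2Cl at 0° (7.5); Br at 120° is eclipsed with CH2Cl at 120° (11.1); H at 240° is eclipsed with H at 240° (4.3). Total 22.9 kJ/mol.
H at 300° is staggered. Br at 120° is gauche with CH2Cl at 60° (4.2); Br at 120° is gauche with CH2Cl at 180° (4.2). Total 8.4 kJ/mol.
Max at 0° (22.9 kJ/mol), min at 60° (4.2 kJ/mol); barrier = 18.7 kJ/mol.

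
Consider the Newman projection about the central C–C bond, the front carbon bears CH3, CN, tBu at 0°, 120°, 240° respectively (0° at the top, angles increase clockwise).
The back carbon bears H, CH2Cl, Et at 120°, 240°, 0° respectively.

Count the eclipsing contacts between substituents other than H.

Non-H eclipsing pairs: CH3(0°)/Et(0°); tBu(240°)/CH2Cl(240°) — 2 interactions.

2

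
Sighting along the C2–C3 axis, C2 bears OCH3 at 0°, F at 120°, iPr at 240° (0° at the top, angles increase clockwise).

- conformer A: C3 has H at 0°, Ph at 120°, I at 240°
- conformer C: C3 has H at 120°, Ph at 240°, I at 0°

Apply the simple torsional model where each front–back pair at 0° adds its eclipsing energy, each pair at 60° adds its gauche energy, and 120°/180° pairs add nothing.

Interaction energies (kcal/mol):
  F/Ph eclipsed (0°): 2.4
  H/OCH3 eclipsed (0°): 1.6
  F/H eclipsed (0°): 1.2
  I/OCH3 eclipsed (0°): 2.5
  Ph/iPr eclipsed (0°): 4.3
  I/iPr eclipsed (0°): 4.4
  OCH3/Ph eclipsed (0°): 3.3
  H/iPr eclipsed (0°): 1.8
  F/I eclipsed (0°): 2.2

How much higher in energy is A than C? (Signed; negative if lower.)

A (eclipsed): OCH3(0°)/H(0°) eclipsed 1.6; F(120°)/Ph(120°) eclipsed 2.4; iPr(240°)/I(240°) eclipsed 4.4 → 8.4 kcal/mol.
C (eclipsed): OCH3(0°)/I(0°) eclipsed 2.5; F(120°)/H(120°) eclipsed 1.2; iPr(240°)/Ph(240°) eclipsed 4.3 → 8.0 kcal/mol.
E(A) − E(C) = 8.4 − 8.0 = +0.4 kcal/mol.

+0.4 kcal/mol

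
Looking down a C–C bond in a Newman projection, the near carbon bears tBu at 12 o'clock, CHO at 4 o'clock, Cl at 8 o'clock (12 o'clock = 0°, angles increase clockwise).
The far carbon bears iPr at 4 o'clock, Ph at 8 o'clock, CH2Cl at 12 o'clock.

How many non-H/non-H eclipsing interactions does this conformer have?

3

Non-H eclipsing pairs: tBu(0°)/CH2Cl(0°); CHO(120°)/iPr(120°); Cl(240°)/Ph(240°) — 3 interactions.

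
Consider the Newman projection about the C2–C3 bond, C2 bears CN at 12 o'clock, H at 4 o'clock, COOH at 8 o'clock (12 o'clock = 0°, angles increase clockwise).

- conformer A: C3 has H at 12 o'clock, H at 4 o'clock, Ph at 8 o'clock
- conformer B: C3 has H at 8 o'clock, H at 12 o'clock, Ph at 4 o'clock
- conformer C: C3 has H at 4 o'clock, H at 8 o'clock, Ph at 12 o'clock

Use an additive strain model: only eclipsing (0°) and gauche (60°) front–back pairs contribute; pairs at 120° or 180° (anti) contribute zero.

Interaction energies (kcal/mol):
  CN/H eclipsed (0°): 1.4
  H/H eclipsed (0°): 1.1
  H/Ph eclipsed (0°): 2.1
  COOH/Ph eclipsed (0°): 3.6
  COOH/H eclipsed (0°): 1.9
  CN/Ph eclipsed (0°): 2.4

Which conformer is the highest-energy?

A (eclipsed): CN(0°)/H(0°) eclipsed 1.4; H(120°)/H(120°) eclipsed 1.1; COOH(240°)/Ph(240°) eclipsed 3.6 → 6.1 kcal/mol.
B (eclipsed): CN(0°)/H(0°) eclipsed 1.4; H(120°)/Ph(120°) eclipsed 2.1; COOH(240°)/H(240°) eclipsed 1.9 → 5.4 kcal/mol.
C (eclipsed): CN(0°)/Ph(0°) eclipsed 2.4; H(120°)/H(120°) eclipsed 1.1; COOH(240°)/H(240°) eclipsed 1.9 → 5.4 kcal/mol.
A has the highest total (6.1 kcal/mol).

A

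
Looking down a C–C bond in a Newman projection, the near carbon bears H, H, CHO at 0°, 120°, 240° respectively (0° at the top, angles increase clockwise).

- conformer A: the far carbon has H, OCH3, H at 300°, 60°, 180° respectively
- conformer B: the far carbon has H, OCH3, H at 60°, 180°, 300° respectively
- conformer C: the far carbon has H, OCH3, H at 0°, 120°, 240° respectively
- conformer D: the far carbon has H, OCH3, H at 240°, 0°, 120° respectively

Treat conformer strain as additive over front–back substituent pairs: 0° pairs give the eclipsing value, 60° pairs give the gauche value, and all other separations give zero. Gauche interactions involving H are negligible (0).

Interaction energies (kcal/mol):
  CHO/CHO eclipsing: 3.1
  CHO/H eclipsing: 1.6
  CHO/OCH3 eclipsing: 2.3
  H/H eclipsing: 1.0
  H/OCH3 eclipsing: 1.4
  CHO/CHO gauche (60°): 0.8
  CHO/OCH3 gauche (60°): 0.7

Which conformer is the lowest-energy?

A (staggered): no non-H gauche contacts → 0.0 kcal/mol.
B is staggered. CHO at 240° is gauche with OCH3 at 180° (0.7). Total 0.7 kcal/mol.
C is eclipsed. H at 0° is eclipsed with H at 0° (1.0); H at 120° is eclipsed with OCH3 at 120° (1.4); CHO at 240° is eclipsed with H at 240° (1.6). Total 4.0 kcal/mol.
D is eclipsed. H at 0° is eclipsed with OCH3 at 0° (1.4); H at 120° is eclipsed with H at 120° (1.0); CHO at 240° is eclipsed with H at 240° (1.6). Total 4.0 kcal/mol.
A has the lowest total (0.0 kcal/mol).

A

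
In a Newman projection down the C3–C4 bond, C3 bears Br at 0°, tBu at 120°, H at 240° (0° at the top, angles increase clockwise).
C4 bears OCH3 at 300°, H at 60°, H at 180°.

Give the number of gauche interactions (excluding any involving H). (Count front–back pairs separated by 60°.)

Non-H gauche pairs: Br(0°)/OCH3(300°) — 1 interaction.

1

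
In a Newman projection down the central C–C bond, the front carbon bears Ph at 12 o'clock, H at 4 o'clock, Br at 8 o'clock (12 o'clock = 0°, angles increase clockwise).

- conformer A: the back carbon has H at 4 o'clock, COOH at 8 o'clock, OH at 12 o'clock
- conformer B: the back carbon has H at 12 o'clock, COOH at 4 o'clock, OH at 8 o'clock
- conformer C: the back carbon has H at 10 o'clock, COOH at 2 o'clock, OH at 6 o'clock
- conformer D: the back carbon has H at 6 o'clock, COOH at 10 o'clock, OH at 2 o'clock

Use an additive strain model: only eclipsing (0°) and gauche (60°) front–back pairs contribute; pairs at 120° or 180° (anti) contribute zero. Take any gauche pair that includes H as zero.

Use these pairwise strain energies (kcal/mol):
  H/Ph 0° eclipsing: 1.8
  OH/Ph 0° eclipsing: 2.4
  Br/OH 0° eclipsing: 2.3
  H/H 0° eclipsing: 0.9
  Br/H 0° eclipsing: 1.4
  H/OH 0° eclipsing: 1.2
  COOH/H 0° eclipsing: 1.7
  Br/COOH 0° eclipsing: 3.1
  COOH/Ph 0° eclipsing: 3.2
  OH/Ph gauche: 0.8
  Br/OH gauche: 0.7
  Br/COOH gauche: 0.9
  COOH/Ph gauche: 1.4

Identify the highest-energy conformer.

A

A (eclipsed): Ph(0°)/OH(0°) eclipsed 2.4; H(120°)/H(120°) eclipsed 0.9; Br(240°)/COOH(240°) eclipsed 3.1 → 6.4 kcal/mol.
B (eclipsed): Ph(0°)/H(0°) eclipsed 1.8; H(120°)/COOH(120°) eclipsed 1.7; Br(240°)/OH(240°) eclipsed 2.3 → 5.8 kcal/mol.
C (staggered): Ph(0°)/COOH(60°) gauche 1.4; Br(240°)/OH(180°) gauche 0.7 → 2.1 kcal/mol.
D (staggered): Ph(0°)/COOH(300°) gauche 1.4; Ph(0°)/OH(60°) gauche 0.8; Br(240°)/COOH(300°) gauche 0.9 → 3.1 kcal/mol.
A has the highest total (6.4 kcal/mol).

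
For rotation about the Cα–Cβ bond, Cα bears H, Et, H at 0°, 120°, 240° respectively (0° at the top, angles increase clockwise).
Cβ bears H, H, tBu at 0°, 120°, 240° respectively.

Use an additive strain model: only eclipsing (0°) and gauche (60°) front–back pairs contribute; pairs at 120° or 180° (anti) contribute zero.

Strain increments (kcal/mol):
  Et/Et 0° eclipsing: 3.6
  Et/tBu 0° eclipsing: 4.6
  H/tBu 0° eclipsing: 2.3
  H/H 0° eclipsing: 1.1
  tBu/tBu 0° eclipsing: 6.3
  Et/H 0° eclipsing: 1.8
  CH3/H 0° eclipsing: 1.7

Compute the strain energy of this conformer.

This conformer (eclipsed): H–H eclipsed, Et–H eclipsed, H–tBu eclipsed; 1.1 + 1.8 + 2.3 = 5.2 kcal/mol.

5.2 kcal/mol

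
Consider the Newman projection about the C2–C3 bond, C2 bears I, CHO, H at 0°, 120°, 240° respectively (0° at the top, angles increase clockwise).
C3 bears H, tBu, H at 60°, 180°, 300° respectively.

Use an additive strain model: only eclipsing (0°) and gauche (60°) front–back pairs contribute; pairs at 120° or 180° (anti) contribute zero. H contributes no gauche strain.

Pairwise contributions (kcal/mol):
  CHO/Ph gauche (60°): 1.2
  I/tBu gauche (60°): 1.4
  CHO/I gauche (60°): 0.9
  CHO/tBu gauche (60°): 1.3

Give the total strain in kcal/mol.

1.3 kcal/mol

This conformer (staggered): CHO(120°)/tBu(180°) gauche 1.3 → 1.3 kcal/mol.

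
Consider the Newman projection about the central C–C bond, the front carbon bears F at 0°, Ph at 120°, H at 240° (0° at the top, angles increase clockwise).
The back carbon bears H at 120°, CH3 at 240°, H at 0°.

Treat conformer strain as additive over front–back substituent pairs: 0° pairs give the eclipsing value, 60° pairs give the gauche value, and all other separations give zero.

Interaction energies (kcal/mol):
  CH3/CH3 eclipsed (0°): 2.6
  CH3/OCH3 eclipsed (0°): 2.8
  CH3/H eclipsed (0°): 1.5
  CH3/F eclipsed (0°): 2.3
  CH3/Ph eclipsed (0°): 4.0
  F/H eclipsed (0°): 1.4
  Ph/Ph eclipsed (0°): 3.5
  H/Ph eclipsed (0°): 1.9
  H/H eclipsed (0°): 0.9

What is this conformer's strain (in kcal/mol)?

4.8 kcal/mol

This conformer (eclipsed): F–H eclipsed, Ph–H eclipsed, H–CH3 eclipsed; 1.4 + 1.9 + 1.5 = 4.8 kcal/mol.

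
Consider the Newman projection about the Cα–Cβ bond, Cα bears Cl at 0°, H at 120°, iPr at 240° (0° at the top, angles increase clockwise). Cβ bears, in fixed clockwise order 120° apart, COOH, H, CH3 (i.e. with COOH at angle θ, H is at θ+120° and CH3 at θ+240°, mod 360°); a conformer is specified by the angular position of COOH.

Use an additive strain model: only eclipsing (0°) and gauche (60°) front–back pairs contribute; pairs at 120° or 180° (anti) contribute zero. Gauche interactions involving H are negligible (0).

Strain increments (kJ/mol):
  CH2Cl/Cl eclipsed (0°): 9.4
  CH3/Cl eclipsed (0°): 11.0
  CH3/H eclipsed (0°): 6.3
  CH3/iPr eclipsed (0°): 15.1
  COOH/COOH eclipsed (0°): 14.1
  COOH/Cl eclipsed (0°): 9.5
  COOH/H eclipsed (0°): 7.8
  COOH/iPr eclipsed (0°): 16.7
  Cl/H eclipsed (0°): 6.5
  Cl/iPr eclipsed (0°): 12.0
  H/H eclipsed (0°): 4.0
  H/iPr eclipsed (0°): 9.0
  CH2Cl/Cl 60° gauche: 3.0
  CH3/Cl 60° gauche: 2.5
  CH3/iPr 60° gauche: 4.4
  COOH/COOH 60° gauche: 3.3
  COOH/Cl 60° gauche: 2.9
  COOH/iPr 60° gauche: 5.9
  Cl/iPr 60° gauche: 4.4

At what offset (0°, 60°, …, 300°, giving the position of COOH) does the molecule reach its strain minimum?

180°

COOH at 0° (eclipsed): Cl–COOH eclipsed, H–H eclipsed, iPr–CH3 eclipsed; 9.5 + 4.0 + 15.1 = 28.6 kJ/mol.
COOH at 60° (staggered): Cl–COOH gauche, Cl–CH3 gauche, iPr–CH3 gauche; 2.9 + 2.5 + 4.4 = 9.8 kJ/mol.
COOH at 120° (eclipsed): Cl–CH3 eclipsed, H–COOH eclipsed, iPr–H eclipsed; 11.0 + 7.8 + 9.0 = 27.8 kJ/mol.
COOH at 180° (staggered): Cl–CH3 gauche, iPr–COOH gauche; 2.5 + 5.9 = 8.4 kJ/mol.
COOH at 240° (eclipsed): Cl–H eclipsed, H–CH3 eclipsed, iPr–COOH eclipsed; 6.5 + 6.3 + 16.7 = 29.5 kJ/mol.
COOH at 300° (staggered): Cl–COOH gauche, iPr–COOH gauche, iPr–CH3 gauche; 2.9 + 5.9 + 4.4 = 13.2 kJ/mol.
The minimum (8.4 kJ/mol) occurs with COOH at 180°.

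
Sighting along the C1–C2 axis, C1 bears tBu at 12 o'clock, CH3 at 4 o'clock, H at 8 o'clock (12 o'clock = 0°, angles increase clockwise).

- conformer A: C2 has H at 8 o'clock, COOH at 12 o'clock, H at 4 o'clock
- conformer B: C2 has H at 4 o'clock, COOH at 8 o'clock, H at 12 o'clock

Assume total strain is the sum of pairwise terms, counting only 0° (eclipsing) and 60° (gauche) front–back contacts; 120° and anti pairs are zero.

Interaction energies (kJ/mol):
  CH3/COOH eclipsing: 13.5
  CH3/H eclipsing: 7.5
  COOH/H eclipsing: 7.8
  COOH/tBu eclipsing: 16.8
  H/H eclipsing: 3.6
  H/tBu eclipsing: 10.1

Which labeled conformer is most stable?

A (eclipsed): tBu–COOH eclipsed, CH3–H eclipsed, H–H eclipsed; 16.8 + 7.5 + 3.6 = 27.9 kJ/mol.
B (eclipsed): tBu–H eclipsed, CH3–H eclipsed, H–COOH eclipsed; 10.1 + 7.5 + 7.8 = 25.4 kJ/mol.
B has the lowest total (25.4 kJ/mol).

B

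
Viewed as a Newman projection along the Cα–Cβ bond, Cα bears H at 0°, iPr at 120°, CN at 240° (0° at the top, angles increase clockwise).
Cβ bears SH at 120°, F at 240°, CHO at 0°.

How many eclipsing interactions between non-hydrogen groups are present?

2

Non-H eclipsing pairs: iPr(120°)/SH(120°); CN(240°)/F(240°) — 2 interactions.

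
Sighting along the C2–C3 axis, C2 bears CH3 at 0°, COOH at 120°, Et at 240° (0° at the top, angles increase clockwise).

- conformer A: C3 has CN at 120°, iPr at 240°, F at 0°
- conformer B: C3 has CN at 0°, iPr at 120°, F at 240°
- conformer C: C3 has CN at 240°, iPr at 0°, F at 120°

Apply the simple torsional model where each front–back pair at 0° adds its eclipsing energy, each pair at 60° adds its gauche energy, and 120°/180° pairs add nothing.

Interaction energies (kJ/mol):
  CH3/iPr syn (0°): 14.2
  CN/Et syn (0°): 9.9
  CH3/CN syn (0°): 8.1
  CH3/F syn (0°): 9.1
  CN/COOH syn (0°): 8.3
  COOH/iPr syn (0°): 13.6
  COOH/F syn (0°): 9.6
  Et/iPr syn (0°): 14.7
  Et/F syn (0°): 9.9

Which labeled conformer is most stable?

A (eclipsed): CH3–F eclipsed, COOH–CN eclipsed, Et–iPr eclipsed; 9.1 + 8.3 + 14.7 = 32.1 kJ/mol.
B (eclipsed): CH3–CN eclipsed, COOH–iPr eclipsed, Et–F eclipsed; 8.1 + 13.6 + 9.9 = 31.6 kJ/mol.
C (eclipsed): CH3–iPr eclipsed, COOH–F eclipsed, Et–CN eclipsed; 14.2 + 9.6 + 9.9 = 33.7 kJ/mol.
B has the lowest total (31.6 kJ/mol).

B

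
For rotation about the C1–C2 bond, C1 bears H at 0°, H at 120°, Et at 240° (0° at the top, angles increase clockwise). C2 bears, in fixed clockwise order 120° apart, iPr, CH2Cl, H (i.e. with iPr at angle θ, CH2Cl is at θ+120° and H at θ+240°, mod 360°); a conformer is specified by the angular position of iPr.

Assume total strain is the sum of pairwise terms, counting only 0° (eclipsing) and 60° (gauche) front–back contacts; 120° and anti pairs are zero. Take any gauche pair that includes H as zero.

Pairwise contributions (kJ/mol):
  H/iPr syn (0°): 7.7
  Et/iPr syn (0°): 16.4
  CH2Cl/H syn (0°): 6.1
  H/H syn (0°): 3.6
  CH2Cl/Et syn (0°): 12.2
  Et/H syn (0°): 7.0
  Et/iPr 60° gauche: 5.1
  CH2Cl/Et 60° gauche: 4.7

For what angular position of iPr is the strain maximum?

240°

iPr at 0° is eclipsed. H at 0° is eclipsed with iPr at 0° (7.7); H at 120° is eclipsed with CH2Cl at 120° (6.1); Et at 240° is eclipsed with H at 240° (7.0). Total 20.8 kJ/mol.
iPr at 60° is staggered. Et at 240° is gauche with CH2Cl at 180° (4.7). Total 4.7 kJ/mol.
iPr at 120° is eclipsed. H at 0° is eclipsed with H at 0° (3.6); H at 120° is eclipsed with iPr at 120° (7.7); Et at 240° is eclipsed with CH2Cl at 240° (12.2). Total 23.5 kJ/mol.
iPr at 180° is staggered. Et at 240° is gauche with iPr at 180° (5.1); Et at 240° is gauche with CH2Cl at 300° (4.7). Total 9.8 kJ/mol.
iPr at 240° is eclipsed. H at 0° is eclipsed with CH2Cl at 0° (6.1); H at 120° is eclipsed with H at 120° (3.6); Et at 240° is eclipsed with iPr at 240° (16.4). Total 26.1 kJ/mol.
iPr at 300° is staggered. Et at 240° is gauche with iPr at 300° (5.1). Total 5.1 kJ/mol.
The maximum (26.1 kJ/mol) occurs with iPr at 240°.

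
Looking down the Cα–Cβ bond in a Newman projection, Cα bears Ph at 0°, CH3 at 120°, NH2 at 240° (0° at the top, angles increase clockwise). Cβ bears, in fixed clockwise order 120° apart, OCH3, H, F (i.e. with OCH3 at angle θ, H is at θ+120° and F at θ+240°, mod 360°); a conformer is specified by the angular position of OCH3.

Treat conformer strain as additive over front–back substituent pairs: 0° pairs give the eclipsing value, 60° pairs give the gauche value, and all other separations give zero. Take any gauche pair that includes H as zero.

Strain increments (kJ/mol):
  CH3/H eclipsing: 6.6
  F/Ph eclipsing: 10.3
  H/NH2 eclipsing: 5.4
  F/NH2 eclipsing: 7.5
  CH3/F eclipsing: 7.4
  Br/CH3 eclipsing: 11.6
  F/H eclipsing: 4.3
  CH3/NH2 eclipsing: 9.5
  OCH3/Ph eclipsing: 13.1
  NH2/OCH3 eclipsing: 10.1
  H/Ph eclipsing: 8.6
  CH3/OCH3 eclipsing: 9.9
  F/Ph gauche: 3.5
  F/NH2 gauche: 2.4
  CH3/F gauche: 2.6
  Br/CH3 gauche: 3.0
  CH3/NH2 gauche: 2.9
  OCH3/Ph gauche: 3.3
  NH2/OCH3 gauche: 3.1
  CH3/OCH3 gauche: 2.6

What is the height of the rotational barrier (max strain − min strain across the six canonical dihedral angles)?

OCH3 at 0° (eclipsed): Ph(0°)/OCH3(0°) eclipsed 13.1; CH3(120°)/H(120°) eclipsed 6.6; NH2(240°)/F(240°) eclipsed 7.5 → 27.2 kJ/mol.
OCH3 at 60° (staggered): Ph(0°)/OCH3(60°) gauche 3.3; Ph(0°)/F(300°) gauche 3.5; CH3(120°)/OCH3(60°) gauche 2.6; NH2(240°)/F(300°) gauche 2.4 → 11.8 kJ/mol.
OCH3 at 120° (eclipsed): Ph(0°)/F(0°) eclipsed 10.3; CH3(120°)/OCH3(120°) eclipsed 9.9; NH2(240°)/H(240°) eclipsed 5.4 → 25.6 kJ/mol.
OCH3 at 180° (staggered): Ph(0°)/F(60°) gauche 3.5; CH3(120°)/OCH3(180°) gauche 2.6; CH3(120°)/F(60°) gauche 2.6; NH2(240°)/OCH3(180°) gauche 3.1 → 11.8 kJ/mol.
OCH3 at 240° (eclipsed): Ph(0°)/H(0°) eclipsed 8.6; CH3(120°)/F(120°) eclipsed 7.4; NH2(240°)/OCH3(240°) eclipsed 10.1 → 26.1 kJ/mol.
OCH3 at 300° (staggered): Ph(0°)/OCH3(300°) gauche 3.3; CH3(120°)/F(180°) gauche 2.6; NH2(240°)/OCH3(300°) gauche 3.1; NH2(240°)/F(180°) gauche 2.4 → 11.4 kJ/mol.
Max at 0° (27.2 kJ/mol), min at 300° (11.4 kJ/mol); barrier = 15.8 kJ/mol.

15.8 kJ/mol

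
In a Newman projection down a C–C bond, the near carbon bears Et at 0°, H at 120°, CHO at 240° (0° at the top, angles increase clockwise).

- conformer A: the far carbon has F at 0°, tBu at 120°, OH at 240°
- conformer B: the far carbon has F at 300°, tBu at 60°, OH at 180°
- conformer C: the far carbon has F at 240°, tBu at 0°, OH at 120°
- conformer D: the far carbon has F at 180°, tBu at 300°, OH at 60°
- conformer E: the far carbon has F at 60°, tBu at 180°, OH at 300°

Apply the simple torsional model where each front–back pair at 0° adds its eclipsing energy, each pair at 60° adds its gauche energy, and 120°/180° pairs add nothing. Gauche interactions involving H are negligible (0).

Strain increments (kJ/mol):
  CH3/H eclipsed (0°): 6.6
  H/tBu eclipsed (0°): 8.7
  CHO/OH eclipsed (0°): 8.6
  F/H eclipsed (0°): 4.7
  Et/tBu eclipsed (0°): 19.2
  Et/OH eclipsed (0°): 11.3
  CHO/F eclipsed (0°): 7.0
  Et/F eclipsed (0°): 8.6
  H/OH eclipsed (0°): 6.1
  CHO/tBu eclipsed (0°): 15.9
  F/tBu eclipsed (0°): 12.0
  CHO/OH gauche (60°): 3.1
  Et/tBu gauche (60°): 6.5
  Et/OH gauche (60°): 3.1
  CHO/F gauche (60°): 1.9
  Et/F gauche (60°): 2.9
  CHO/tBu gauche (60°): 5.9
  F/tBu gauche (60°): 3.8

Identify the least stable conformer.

A (eclipsed): Et–F eclipsed, H–tBu eclipsed, CHO–OH eclipsed; 8.6 + 8.7 + 8.6 = 25.9 kJ/mol.
B (staggered): Et–F gauche, Et–tBu gauche, CHO–F gauche, CHO–OH gauche; 2.9 + 6.5 + 1.9 + 3.1 = 14.4 kJ/mol.
C (eclipsed): Et–tBu eclipsed, H–OH eclipsed, CHO–F eclipsed; 19.2 + 6.1 + 7.0 = 32.3 kJ/mol.
D (staggered): Et–tBu gauche, Et–OH gauche, CHO–F gauche, CHO–tBu gauche; 6.5 + 3.1 + 1.9 + 5.9 = 17.4 kJ/mol.
E (staggered): Et–F gauche, Et–OH gauche, CHO–tBu gauche, CHO–OH gauche; 2.9 + 3.1 + 5.9 + 3.1 = 15.0 kJ/mol.
C has the highest total (32.3 kJ/mol).

C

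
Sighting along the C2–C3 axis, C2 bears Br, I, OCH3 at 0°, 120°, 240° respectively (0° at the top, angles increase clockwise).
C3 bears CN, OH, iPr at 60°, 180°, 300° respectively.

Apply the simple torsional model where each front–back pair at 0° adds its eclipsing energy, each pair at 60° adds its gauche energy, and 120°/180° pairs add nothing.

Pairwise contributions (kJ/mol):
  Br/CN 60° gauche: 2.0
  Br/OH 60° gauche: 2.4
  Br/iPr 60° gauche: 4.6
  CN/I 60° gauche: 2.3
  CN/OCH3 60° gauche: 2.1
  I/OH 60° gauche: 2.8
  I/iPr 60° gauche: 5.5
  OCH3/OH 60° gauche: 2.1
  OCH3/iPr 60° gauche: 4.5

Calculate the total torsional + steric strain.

This conformer (staggered): Br(0°)/CN(60°) gauche 2.0; Br(0°)/iPr(300°) gauche 4.6; I(120°)/CN(60°) gauche 2.3; I(120°)/OH(180°) gauche 2.8; OCH3(240°)/OH(180°) gauche 2.1; OCH3(240°)/iPr(300°) gauche 4.5 → 18.3 kJ/mol.

18.3 kJ/mol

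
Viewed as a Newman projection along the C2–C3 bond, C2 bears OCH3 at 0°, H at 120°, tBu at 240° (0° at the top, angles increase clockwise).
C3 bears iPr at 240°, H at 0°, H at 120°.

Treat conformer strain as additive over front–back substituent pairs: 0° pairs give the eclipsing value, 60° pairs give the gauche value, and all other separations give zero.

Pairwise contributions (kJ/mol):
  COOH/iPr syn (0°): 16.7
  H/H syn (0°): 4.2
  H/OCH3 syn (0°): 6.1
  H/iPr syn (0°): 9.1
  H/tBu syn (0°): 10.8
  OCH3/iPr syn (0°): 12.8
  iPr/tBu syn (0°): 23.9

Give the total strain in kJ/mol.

34.2 kJ/mol

This conformer (eclipsed): OCH3–H eclipsed, H–H eclipsed, tBu–iPr eclipsed; 6.1 + 4.2 + 23.9 = 34.2 kJ/mol.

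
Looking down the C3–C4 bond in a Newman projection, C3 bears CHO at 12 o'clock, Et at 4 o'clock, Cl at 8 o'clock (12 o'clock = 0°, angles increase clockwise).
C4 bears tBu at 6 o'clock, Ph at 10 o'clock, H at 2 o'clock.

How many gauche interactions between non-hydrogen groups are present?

Non-H gauche pairs: CHO(0°)/Ph(300°); Et(120°)/tBu(180°); Cl(240°)/tBu(180°); Cl(240°)/Ph(300°) — 4 interactions.

4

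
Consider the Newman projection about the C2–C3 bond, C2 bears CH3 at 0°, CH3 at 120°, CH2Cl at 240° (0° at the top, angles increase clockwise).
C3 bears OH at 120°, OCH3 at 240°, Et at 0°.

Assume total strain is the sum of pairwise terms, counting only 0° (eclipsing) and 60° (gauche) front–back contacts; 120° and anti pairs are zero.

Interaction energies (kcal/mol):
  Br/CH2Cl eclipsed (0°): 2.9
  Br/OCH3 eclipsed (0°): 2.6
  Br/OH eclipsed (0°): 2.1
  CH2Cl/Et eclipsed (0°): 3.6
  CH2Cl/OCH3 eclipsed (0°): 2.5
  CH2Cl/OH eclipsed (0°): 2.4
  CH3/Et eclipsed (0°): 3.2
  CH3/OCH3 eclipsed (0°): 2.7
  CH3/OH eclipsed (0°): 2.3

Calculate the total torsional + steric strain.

8.0 kcal/mol

This conformer (eclipsed): CH3(0°)/Et(0°) eclipsed 3.2; CH3(120°)/OH(120°) eclipsed 2.3; CH2Cl(240°)/OCH3(240°) eclipsed 2.5 → 8.0 kcal/mol.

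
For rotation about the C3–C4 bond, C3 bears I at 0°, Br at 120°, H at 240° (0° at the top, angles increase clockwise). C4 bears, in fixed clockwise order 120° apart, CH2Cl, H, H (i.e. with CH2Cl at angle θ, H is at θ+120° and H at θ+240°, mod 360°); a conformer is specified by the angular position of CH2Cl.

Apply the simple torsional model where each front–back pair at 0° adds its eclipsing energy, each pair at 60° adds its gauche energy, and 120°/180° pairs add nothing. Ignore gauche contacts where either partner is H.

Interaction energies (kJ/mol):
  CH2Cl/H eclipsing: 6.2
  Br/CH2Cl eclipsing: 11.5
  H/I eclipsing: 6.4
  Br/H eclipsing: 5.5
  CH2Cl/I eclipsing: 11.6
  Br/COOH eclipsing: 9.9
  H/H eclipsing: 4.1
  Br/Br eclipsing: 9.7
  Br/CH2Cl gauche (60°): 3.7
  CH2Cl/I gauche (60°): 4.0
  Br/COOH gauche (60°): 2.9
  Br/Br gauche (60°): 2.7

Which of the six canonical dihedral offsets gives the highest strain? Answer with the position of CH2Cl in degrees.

120°

CH2Cl at 0° is eclipsed. I at 0° is eclipsed with CH2Cl at 0° (11.6); Br at 120° is eclipsed with H at 120° (5.5); H at 240° is eclipsed with H at 240° (4.1). Total 21.2 kJ/mol.
CH2Cl at 60° is staggered. I at 0° is gauche with CH2Cl at 60° (4.0); Br at 120° is gauche with CH2Cl at 60° (3.7). Total 7.7 kJ/mol.
CH2Cl at 120° is eclipsed. I at 0° is eclipsed with H at 0° (6.4); Br at 120° is eclipsed with CH2Cl at 120° (11.5); H at 240° is eclipsed with H at 240° (4.1). Total 22.0 kJ/mol.
CH2Cl at 180° is staggered. Br at 120° is gauche with CH2Cl at 180° (3.7). Total 3.7 kJ/mol.
CH2Cl at 240° is eclipsed. I at 0° is eclipsed with H at 0° (6.4); Br at 120° is eclipsed with H at 120° (5.5); H at 240° is eclipsed with CH2Cl at 240° (6.2). Total 18.1 kJ/mol.
CH2Cl at 300° is staggered. I at 0° is gauche with CH2Cl at 300° (4.0). Total 4.0 kJ/mol.
The maximum (22.0 kJ/mol) occurs with CH2Cl at 120°.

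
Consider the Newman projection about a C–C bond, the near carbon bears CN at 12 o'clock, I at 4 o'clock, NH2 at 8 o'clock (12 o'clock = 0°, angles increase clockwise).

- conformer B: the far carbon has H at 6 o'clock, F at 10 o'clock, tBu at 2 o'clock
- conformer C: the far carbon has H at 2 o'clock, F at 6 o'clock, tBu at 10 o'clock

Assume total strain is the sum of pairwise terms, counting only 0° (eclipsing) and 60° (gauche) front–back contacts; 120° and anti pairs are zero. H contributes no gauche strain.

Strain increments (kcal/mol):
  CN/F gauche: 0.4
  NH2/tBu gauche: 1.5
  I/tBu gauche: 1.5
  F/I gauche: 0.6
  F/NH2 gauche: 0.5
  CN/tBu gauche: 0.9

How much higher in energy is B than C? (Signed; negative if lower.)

B (staggered): CN–F gauche, CN–tBu gauche, I–tBu gauche, NH2–F gauche; 0.4 + 0.9 + 1.5 + 0.5 = 3.3 kcal/mol.
C (staggered): CN–tBu gauche, I–F gauche, NH2–F gauche, NH2–tBu gauche; 0.9 + 0.6 + 0.5 + 1.5 = 3.5 kcal/mol.
E(B) − E(C) = 3.3 − 3.5 = -0.2 kcal/mol.

-0.2 kcal/mol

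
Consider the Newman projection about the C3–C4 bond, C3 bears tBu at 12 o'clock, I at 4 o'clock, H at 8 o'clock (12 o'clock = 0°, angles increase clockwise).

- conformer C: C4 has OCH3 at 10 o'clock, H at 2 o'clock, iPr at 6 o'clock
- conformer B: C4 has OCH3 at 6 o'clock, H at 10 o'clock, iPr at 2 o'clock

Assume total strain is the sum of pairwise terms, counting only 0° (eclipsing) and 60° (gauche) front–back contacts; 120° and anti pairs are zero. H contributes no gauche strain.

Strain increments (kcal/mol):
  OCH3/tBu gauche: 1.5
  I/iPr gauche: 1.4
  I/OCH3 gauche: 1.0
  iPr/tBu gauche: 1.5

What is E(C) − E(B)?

C (staggered): tBu(0°)/OCH3(300°) gauche 1.5; I(120°)/iPr(180°) gauche 1.4 → 2.9 kcal/mol.
B (staggered): tBu(0°)/iPr(60°) gauche 1.5; I(120°)/OCH3(180°) gauche 1.0; I(120°)/iPr(60°) gauche 1.4 → 3.9 kcal/mol.
E(C) − E(B) = 2.9 − 3.9 = -1.0 kcal/mol.

-1.0 kcal/mol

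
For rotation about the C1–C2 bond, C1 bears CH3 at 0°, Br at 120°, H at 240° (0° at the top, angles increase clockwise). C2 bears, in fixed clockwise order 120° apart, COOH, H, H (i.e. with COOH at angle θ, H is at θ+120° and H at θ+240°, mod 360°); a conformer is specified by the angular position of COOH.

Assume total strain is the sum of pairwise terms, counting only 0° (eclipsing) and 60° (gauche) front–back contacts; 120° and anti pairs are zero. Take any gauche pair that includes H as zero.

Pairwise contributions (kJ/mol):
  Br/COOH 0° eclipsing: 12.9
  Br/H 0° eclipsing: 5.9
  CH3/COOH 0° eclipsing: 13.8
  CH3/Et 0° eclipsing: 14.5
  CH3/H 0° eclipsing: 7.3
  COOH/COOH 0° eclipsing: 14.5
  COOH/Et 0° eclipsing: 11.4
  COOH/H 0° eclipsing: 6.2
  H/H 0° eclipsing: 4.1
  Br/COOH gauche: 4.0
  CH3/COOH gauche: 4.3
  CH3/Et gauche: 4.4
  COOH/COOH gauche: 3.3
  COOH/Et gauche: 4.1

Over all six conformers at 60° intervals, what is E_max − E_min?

20.3 kJ/mol

COOH at 0° (eclipsed): CH3–COOH eclipsed, Br–H eclipsed, H–H eclipsed; 13.8 + 5.9 + 4.1 = 23.8 kJ/mol.
COOH at 60° (staggered): CH3–COOH gauche, Br–COOH gauche; 4.3 + 4.0 = 8.3 kJ/mol.
COOH at 120° (eclipsed): CH3–H eclipsed, Br–COOH eclipsed, H–H eclipsed; 7.3 + 12.9 + 4.1 = 24.3 kJ/mol.
COOH at 180° (staggered): Br–COOH gauche; 4.0 = 4.0 kJ/mol.
COOH at 240° (eclipsed): CH3–H eclipsed, Br–H eclipsed, H–COOH eclipsed; 7.3 + 5.9 + 6.2 = 19.4 kJ/mol.
COOH at 300° (staggered): CH3–COOH gauche; 4.3 = 4.3 kJ/mol.
Max at 120° (24.3 kJ/mol), min at 180° (4.0 kJ/mol); barrier = 20.3 kJ/mol.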